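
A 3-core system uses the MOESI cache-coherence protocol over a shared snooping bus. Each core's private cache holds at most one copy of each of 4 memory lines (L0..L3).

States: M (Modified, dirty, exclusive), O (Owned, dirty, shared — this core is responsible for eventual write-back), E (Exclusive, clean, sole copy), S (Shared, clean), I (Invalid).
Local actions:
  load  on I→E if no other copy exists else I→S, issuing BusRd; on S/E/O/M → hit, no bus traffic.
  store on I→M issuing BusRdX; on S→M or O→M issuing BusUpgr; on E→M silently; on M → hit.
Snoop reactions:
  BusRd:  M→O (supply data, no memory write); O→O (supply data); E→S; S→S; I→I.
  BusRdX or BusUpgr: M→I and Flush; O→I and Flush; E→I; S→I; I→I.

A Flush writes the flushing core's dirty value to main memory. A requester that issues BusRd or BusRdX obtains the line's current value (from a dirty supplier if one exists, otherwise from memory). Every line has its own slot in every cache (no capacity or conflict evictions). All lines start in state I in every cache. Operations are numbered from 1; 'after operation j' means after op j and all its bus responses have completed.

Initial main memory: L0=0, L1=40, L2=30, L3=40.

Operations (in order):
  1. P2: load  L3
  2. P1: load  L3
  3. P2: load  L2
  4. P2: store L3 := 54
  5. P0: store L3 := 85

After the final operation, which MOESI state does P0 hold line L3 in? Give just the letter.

[1] P2: load  L3 | P0:I, P1:I, P2:E(40) | bus: BusRd
[2] P1: load  L3 | P0:I, P1:S(40), P2:S(40) | bus: BusRd
[3] P2: load  L2 | P0:I, P1:I, P2:E(30) | bus: BusRd
[4] P2: store L3 := 54 | P0:I, P1:I, P2:M(54) | bus: BusUpgr
[5] P0: store L3 := 85 | P0:M(85), P1:I, P2:I | bus: BusRdX,Flush

state = M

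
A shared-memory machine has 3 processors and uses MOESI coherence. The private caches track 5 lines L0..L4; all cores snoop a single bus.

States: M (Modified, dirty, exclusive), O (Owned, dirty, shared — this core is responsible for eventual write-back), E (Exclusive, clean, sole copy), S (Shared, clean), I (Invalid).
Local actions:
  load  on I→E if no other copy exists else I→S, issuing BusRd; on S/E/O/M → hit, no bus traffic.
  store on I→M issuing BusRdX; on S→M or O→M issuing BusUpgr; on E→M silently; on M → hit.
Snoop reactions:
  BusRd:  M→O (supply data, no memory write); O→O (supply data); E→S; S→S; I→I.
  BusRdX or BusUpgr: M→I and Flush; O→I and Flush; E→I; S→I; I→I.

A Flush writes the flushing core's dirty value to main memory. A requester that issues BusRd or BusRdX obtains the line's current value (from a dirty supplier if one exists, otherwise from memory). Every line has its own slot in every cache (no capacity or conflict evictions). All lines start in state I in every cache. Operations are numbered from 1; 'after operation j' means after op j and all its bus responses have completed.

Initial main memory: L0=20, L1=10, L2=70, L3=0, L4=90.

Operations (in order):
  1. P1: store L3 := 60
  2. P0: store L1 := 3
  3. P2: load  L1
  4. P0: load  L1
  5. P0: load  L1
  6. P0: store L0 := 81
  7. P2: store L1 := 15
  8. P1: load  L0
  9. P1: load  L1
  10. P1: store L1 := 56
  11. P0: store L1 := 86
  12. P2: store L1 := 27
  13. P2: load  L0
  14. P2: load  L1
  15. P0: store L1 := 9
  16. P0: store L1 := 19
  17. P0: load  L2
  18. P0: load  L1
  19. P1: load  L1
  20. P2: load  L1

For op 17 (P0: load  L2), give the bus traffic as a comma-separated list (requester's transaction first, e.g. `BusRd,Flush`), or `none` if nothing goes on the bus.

1. P1: store L3 := 60  bus=[BusRdX]  L3: P0=I P1=M P2=I  mem[L3]=0
2. P0: store L1 := 3  bus=[BusRdX]  L1: P0=M P1=I P2=I  mem[L1]=10
3. P2: load  L1  bus=[BusRd]  L1: P0=O P1=I P2=S  mem[L1]=10
4. P0: load  L1  bus=[-]  L1: P0=O P1=I P2=S  mem[L1]=10
5. P0: load  L1  bus=[-]  L1: P0=O P1=I P2=S  mem[L1]=10
6. P0: store L0 := 81  bus=[BusRdX]  L0: P0=M P1=I P2=I  mem[L0]=20
7. P2: store L1 := 15  bus=[BusUpgr,Flush]  L1: P0=I P1=I P2=M  mem[L1]=3
8. P1: load  L0  bus=[BusRd]  L0: P0=O P1=S P2=I  mem[L0]=20
9. P1: load  L1  bus=[BusRd]  L1: P0=I P1=S P2=O  mem[L1]=3
10. P1: store L1 := 56  bus=[BusUpgr,Flush]  L1: P0=I P1=M P2=I  mem[L1]=15
11. P0: store L1 := 86  bus=[BusRdX,Flush]  L1: P0=M P1=I P2=I  mem[L1]=56
12. P2: store L1 := 27  bus=[BusRdX,Flush]  L1: P0=I P1=I P2=M  mem[L1]=86
13. P2: load  L0  bus=[BusRd]  L0: P0=O P1=S P2=S  mem[L0]=20
14. P2: load  L1  bus=[-]  L1: P0=I P1=I P2=M  mem[L1]=86
15. P0: store L1 := 9  bus=[BusRdX,Flush]  L1: P0=M P1=I P2=I  mem[L1]=27
16. P0: store L1 := 19  bus=[-]  L1: P0=M P1=I P2=I  mem[L1]=27
17. P0: load  L2  bus=[BusRd]  L2: P0=E P1=I P2=I  mem[L2]=70
18. P0: load  L1  bus=[-]  L1: P0=M P1=I P2=I  mem[L1]=27
19. P1: load  L1  bus=[BusRd]  L1: P0=O P1=S P2=I  mem[L1]=27
20. P2: load  L1  bus=[BusRd]  L1: P0=O P1=S P2=S  mem[L1]=27

bus = BusRd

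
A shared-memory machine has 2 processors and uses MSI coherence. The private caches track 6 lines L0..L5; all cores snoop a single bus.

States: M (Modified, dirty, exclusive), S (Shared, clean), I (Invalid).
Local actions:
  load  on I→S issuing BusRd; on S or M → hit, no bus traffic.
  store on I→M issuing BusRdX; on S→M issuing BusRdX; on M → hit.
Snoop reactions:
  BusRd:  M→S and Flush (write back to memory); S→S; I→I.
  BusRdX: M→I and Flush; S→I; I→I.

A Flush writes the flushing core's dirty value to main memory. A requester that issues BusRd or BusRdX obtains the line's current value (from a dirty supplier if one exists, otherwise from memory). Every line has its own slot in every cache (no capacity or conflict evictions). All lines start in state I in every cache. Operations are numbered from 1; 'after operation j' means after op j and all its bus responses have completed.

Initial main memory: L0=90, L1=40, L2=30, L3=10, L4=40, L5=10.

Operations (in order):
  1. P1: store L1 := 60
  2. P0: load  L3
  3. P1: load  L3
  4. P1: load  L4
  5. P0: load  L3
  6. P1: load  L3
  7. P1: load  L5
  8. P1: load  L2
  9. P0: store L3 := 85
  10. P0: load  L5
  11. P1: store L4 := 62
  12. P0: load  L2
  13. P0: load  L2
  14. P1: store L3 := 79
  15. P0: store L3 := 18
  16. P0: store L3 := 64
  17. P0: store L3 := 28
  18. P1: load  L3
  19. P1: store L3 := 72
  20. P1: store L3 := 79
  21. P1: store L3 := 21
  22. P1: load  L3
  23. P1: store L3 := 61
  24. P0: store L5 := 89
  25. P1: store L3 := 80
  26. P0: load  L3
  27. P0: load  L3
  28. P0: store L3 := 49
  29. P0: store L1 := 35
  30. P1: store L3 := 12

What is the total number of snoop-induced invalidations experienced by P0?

  op1 P1: store L1 := 60 → I/M on L1; bus BusRdX; mem=40
  op2 P0: load  L3 → S/I on L3; bus BusRd; mem=10
  op3 P1: load  L3 → S/S on L3; bus BusRd; mem=10
  op4 P1: load  L4 → I/S on L4; bus BusRd; mem=40
  op5 P0: load  L3 → S/S on L3; bus (none); mem=10
  op6 P1: load  L3 → S/S on L3; bus (none); mem=10
  op7 P1: load  L5 → I/S on L5; bus BusRd; mem=10
  op8 P1: load  L2 → I/S on L2; bus BusRd; mem=30
  op9 P0: store L3 := 85 → M/I on L3; bus BusRdX; mem=10
  op10 P0: load  L5 → S/S on L5; bus BusRd; mem=10
  op11 P1: store L4 := 62 → I/M on L4; bus BusRdX; mem=40
  op12 P0: load  L2 → S/S on L2; bus BusRd; mem=30
  op13 P0: load  L2 → S/S on L2; bus (none); mem=30
  op14 P1: store L3 := 79 → I/M on L3; bus BusRdX Flush; mem=85
  op15 P0: store L3 := 18 → M/I on L3; bus BusRdX Flush; mem=79
  op16 P0: store L3 := 64 → M/I on L3; bus (none); mem=79
  op17 P0: store L3 := 28 → M/I on L3; bus (none); mem=79
  op18 P1: load  L3 → S/S on L3; bus BusRd Flush; mem=28
  op19 P1: store L3 := 72 → I/M on L3; bus BusRdX; mem=28
  op20 P1: store L3 := 79 → I/M on L3; bus (none); mem=28
  op21 P1: store L3 := 21 → I/M on L3; bus (none); mem=28
  op22 P1: load  L3 → I/M on L3; bus (none); mem=28
  op23 P1: store L3 := 61 → I/M on L3; bus (none); mem=28
  op24 P0: store L5 := 89 → M/I on L5; bus BusRdX; mem=10
  op25 P1: store L3 := 80 → I/M on L3; bus (none); mem=28
  op26 P0: load  L3 → S/S on L3; bus BusRd Flush; mem=80
  op27 P0: load  L3 → S/S on L3; bus (none); mem=80
  op28 P0: store L3 := 49 → M/I on L3; bus BusRdX; mem=80
  op29 P0: store L1 := 35 → M/I on L1; bus BusRdX Flush; mem=60
  op30 P1: store L3 := 12 → I/M on L3; bus BusRdX Flush; mem=49

invalidations = 3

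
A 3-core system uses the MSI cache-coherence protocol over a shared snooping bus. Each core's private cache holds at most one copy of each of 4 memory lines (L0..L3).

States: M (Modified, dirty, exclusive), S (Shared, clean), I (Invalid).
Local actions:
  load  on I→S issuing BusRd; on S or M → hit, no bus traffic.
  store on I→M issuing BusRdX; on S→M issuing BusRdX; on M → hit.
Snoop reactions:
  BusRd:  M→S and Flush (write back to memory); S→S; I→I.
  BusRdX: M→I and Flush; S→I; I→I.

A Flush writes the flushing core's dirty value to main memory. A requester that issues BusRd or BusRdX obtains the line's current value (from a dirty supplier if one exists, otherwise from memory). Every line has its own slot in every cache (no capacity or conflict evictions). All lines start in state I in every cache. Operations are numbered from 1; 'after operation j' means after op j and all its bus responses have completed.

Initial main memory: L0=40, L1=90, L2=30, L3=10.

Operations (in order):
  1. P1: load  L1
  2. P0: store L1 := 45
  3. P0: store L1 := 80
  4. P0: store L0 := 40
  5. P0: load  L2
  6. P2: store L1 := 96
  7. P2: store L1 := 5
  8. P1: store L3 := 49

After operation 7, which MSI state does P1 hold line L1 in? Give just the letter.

state = I

step 1: P1: load  L1  ⟶  ISI  (L1)  txn=BusRd  M[L1]=90
step 2: P0: store L1 := 45  ⟶  MII  (L1)  txn=BusRdX  M[L1]=90
step 3: P0: store L1 := 80  ⟶  MII  (L1)  txn=∅  M[L1]=90
step 4: P0: store L0 := 40  ⟶  MII  (L0)  txn=BusRdX  M[L0]=40
step 5: P0: load  L2  ⟶  SII  (L2)  txn=BusRd  M[L2]=30
step 6: P2: store L1 := 96  ⟶  IIM  (L1)  txn=BusRdX+Flush  M[L1]=80
step 7: P2: store L1 := 5  ⟶  IIM  (L1)  txn=∅  M[L1]=80
step 8: P1: store L3 := 49  ⟶  IMI  (L3)  txn=BusRdX  M[L3]=10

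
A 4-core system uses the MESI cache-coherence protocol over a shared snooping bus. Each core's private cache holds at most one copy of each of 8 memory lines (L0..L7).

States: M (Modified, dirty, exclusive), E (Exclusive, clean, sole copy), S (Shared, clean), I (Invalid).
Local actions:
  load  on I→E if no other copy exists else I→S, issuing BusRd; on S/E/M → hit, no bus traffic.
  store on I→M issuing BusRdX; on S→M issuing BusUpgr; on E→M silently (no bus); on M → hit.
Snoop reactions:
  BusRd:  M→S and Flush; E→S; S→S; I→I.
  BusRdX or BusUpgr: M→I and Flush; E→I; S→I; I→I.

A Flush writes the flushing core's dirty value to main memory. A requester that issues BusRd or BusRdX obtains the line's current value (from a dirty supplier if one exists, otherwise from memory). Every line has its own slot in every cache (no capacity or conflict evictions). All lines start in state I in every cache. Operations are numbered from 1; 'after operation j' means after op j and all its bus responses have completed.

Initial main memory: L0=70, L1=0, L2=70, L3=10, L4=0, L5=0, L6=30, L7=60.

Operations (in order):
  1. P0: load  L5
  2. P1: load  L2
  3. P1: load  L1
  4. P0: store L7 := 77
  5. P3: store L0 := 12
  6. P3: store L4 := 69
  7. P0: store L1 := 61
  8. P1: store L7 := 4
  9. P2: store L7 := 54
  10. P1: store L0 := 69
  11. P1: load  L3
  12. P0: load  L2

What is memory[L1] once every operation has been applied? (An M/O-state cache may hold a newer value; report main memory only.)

memory[L1] = 0

  op1 P0: load  L5 → E/I/I/I on L5; bus BusRd; mem=0
  op2 P1: load  L2 → I/E/I/I on L2; bus BusRd; mem=70
  op3 P1: load  L1 → I/E/I/I on L1; bus BusRd; mem=0
  op4 P0: store L7 := 77 → M/I/I/I on L7; bus BusRdX; mem=60
  op5 P3: store L0 := 12 → I/I/I/M on L0; bus BusRdX; mem=70
  op6 P3: store L4 := 69 → I/I/I/M on L4; bus BusRdX; mem=0
  op7 P0: store L1 := 61 → M/I/I/I on L1; bus BusRdX; mem=0
  op8 P1: store L7 := 4 → I/M/I/I on L7; bus BusRdX Flush; mem=77
  op9 P2: store L7 := 54 → I/I/M/I on L7; bus BusRdX Flush; mem=4
  op10 P1: store L0 := 69 → I/M/I/I on L0; bus BusRdX Flush; mem=12
  op11 P1: load  L3 → I/E/I/I on L3; bus BusRd; mem=10
  op12 P0: load  L2 → S/S/I/I on L2; bus BusRd; mem=70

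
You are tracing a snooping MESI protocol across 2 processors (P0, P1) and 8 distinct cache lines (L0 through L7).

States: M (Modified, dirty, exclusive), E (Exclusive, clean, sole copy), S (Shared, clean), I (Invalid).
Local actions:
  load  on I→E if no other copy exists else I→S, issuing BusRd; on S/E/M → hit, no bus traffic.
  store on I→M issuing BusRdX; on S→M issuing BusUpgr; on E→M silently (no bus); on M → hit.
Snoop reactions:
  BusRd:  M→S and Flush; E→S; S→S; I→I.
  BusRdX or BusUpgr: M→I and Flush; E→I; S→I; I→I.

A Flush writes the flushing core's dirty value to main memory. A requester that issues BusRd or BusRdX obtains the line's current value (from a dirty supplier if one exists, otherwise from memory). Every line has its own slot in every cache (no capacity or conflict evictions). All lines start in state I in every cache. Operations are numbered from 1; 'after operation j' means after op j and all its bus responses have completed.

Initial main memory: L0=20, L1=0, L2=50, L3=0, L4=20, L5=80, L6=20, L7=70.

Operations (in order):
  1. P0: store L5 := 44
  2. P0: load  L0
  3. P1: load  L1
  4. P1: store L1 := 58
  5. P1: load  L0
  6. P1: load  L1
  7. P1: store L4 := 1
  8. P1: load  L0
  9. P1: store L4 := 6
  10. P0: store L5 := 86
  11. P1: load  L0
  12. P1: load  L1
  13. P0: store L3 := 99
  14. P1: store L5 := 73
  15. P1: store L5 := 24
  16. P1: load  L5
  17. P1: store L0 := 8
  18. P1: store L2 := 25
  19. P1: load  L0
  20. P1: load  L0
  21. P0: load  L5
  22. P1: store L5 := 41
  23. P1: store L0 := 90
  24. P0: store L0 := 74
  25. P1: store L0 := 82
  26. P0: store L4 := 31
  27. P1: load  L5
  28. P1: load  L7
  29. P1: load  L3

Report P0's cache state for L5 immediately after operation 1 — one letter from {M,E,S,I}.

step 1: P0: store L5 := 44  ⟶  MI  (L5)  txn=BusRdX  M[L5]=80
step 2: P0: load  L0  ⟶  EI  (L0)  txn=BusRd  M[L0]=20
step 3: P1: load  L1  ⟶  IE  (L1)  txn=BusRd  M[L1]=0
step 4: P1: store L1 := 58  ⟶  IM  (L1)  txn=∅  M[L1]=0
step 5: P1: load  L0  ⟶  SS  (L0)  txn=BusRd  M[L0]=20
step 6: P1: load  L1  ⟶  IM  (L1)  txn=∅  M[L1]=0
step 7: P1: store L4 := 1  ⟶  IM  (L4)  txn=BusRdX  M[L4]=20
step 8: P1: load  L0  ⟶  SS  (L0)  txn=∅  M[L0]=20
step 9: P1: store L4 := 6  ⟶  IM  (L4)  txn=∅  M[L4]=20
step 10: P0: store L5 := 86  ⟶  MI  (L5)  txn=∅  M[L5]=80
step 11: P1: load  L0  ⟶  SS  (L0)  txn=∅  M[L0]=20
step 12: P1: load  L1  ⟶  IM  (L1)  txn=∅  M[L1]=0
step 13: P0: store L3 := 99  ⟶  MI  (L3)  txn=BusRdX  M[L3]=0
step 14: P1: store L5 := 73  ⟶  IM  (L5)  txn=BusRdX+Flush  M[L5]=86
step 15: P1: store L5 := 24  ⟶  IM  (L5)  txn=∅  M[L5]=86
step 16: P1: load  L5  ⟶  IM  (L5)  txn=∅  M[L5]=86
step 17: P1: store L0 := 8  ⟶  IM  (L0)  txn=BusUpgr  M[L0]=20
step 18: P1: store L2 := 25  ⟶  IM  (L2)  txn=BusRdX  M[L2]=50
step 19: P1: load  L0  ⟶  IM  (L0)  txn=∅  M[L0]=20
step 20: P1: load  L0  ⟶  IM  (L0)  txn=∅  M[L0]=20
step 21: P0: load  L5  ⟶  SS  (L5)  txn=BusRd+Flush  M[L5]=24
step 22: P1: store L5 := 41  ⟶  IM  (L5)  txn=BusUpgr  M[L5]=24
step 23: P1: store L0 := 90  ⟶  IM  (L0)  txn=∅  M[L0]=20
step 24: P0: store L0 := 74  ⟶  MI  (L0)  txn=BusRdX+Flush  M[L0]=90
step 25: P1: store L0 := 82  ⟶  IM  (L0)  txn=BusRdX+Flush  M[L0]=74
step 26: P0: store L4 := 31  ⟶  MI  (L4)  txn=BusRdX+Flush  M[L4]=6
step 27: P1: load  L5  ⟶  IM  (L5)  txn=∅  M[L5]=24
step 28: P1: load  L7  ⟶  IE  (L7)  txn=BusRd  M[L7]=70
step 29: P1: load  L3  ⟶  SS  (L3)  txn=BusRd+Flush  M[L3]=99

state = M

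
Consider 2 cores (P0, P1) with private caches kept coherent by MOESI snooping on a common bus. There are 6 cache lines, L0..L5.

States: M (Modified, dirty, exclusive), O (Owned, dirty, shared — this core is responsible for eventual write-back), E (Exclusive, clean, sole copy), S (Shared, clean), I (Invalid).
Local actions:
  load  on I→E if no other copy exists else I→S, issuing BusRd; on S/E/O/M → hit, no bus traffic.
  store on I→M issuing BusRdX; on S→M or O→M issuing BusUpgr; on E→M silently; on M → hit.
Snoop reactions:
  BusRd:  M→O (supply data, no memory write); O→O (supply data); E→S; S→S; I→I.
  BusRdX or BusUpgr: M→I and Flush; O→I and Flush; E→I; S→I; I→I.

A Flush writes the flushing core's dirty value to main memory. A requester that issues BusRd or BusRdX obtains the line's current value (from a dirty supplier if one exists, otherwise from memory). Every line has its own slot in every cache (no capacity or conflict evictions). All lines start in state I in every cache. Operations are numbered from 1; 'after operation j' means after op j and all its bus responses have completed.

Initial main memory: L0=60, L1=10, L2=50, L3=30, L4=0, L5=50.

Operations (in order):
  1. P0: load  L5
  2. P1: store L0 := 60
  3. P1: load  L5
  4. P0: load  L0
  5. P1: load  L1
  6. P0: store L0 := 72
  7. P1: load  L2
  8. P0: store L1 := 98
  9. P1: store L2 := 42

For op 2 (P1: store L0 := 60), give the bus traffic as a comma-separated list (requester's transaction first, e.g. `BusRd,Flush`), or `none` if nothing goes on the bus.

bus = BusRdX

  op1 P0: load  L5 → E/I on L5; bus BusRd; mem=50
  op2 P1: store L0 := 60 → I/M on L0; bus BusRdX; mem=60
  op3 P1: load  L5 → S/S on L5; bus BusRd; mem=50
  op4 P0: load  L0 → S/O on L0; bus BusRd; mem=60
  op5 P1: load  L1 → I/E on L1; bus BusRd; mem=10
  op6 P0: store L0 := 72 → M/I on L0; bus BusUpgr Flush; mem=60
  op7 P1: load  L2 → I/E on L2; bus BusRd; mem=50
  op8 P0: store L1 := 98 → M/I on L1; bus BusRdX; mem=10
  op9 P1: store L2 := 42 → I/M on L2; bus (none); mem=50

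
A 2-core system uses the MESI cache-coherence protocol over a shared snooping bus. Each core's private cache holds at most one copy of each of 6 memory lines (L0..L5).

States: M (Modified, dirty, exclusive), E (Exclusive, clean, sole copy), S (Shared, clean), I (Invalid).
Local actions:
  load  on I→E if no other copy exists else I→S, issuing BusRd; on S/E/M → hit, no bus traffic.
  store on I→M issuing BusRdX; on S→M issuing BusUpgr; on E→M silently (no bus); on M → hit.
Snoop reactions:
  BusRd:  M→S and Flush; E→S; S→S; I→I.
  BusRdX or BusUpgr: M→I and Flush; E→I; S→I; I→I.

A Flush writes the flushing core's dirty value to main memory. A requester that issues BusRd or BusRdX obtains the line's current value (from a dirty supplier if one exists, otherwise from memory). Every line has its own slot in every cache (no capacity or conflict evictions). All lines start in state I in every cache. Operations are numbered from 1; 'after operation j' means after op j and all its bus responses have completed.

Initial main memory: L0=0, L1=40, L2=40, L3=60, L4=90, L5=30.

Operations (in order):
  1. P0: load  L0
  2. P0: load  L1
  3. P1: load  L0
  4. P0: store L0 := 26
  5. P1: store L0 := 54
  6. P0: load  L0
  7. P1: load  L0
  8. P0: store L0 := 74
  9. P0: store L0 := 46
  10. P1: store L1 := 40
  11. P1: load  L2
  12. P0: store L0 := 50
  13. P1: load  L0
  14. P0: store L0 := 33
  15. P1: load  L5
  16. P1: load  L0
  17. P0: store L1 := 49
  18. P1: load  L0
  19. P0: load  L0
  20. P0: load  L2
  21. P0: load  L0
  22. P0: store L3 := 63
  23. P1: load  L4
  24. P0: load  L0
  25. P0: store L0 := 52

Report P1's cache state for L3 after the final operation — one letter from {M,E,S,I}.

  op1 P0: load  L0 → E/I on L0; bus BusRd; mem=0
  op2 P0: load  L1 → E/I on L1; bus BusRd; mem=40
  op3 P1: load  L0 → S/S on L0; bus BusRd; mem=0
  op4 P0: store L0 := 26 → M/I on L0; bus BusUpgr; mem=0
  op5 P1: store L0 := 54 → I/M on L0; bus BusRdX Flush; mem=26
  op6 P0: load  L0 → S/S on L0; bus BusRd Flush; mem=54
  op7 P1: load  L0 → S/S on L0; bus (none); mem=54
  op8 P0: store L0 := 74 → M/I on L0; bus BusUpgr; mem=54
  op9 P0: store L0 := 46 → M/I on L0; bus (none); mem=54
  op10 P1: store L1 := 40 → I/M on L1; bus BusRdX; mem=40
  op11 P1: load  L2 → I/E on L2; bus BusRd; mem=40
  op12 P0: store L0 := 50 → M/I on L0; bus (none); mem=54
  op13 P1: load  L0 → S/S on L0; bus BusRd Flush; mem=50
  op14 P0: store L0 := 33 → M/I on L0; bus BusUpgr; mem=50
  op15 P1: load  L5 → I/E on L5; bus BusRd; mem=30
  op16 P1: load  L0 → S/S on L0; bus BusRd Flush; mem=33
  op17 P0: store L1 := 49 → M/I on L1; bus BusRdX Flush; mem=40
  op18 P1: load  L0 → S/S on L0; bus (none); mem=33
  op19 P0: load  L0 → S/S on L0; bus (none); mem=33
  op20 P0: load  L2 → S/S on L2; bus BusRd; mem=40
  op21 P0: load  L0 → S/S on L0; bus (none); mem=33
  op22 P0: store L3 := 63 → M/I on L3; bus BusRdX; mem=60
  op23 P1: load  L4 → I/E on L4; bus BusRd; mem=90
  op24 P0: load  L0 → S/S on L0; bus (none); mem=33
  op25 P0: store L0 := 52 → M/I on L0; bus BusUpgr; mem=33

state = I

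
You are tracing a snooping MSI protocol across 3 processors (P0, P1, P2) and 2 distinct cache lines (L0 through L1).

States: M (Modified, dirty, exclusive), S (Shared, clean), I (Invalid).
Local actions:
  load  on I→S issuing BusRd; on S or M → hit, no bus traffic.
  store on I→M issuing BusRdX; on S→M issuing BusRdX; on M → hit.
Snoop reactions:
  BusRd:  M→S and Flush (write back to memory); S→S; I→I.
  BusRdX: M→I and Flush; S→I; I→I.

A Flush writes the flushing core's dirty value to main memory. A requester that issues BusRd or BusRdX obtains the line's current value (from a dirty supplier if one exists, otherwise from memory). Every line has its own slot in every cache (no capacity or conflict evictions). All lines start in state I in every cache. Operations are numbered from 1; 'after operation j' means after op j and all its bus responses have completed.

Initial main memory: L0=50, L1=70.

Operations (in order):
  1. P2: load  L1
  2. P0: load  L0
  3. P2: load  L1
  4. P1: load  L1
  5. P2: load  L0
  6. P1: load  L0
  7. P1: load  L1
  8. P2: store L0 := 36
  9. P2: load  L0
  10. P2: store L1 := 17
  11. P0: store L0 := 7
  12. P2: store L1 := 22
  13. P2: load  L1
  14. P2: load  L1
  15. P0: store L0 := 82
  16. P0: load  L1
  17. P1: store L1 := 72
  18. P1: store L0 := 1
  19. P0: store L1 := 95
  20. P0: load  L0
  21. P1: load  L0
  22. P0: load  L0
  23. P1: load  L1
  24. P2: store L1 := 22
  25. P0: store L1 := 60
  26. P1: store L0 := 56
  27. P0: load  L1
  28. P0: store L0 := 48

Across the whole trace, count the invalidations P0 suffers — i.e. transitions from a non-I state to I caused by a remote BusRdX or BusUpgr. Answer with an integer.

invalidations = 5

1. P2: load  L1  bus=[BusRd]  L1: P0=I P1=I P2=S  mem[L1]=70
2. P0: load  L0  bus=[BusRd]  L0: P0=S P1=I P2=I  mem[L0]=50
3. P2: load  L1  bus=[-]  L1: P0=I P1=I P2=S  mem[L1]=70
4. P1: load  L1  bus=[BusRd]  L1: P0=I P1=S P2=S  mem[L1]=70
5. P2: load  L0  bus=[BusRd]  L0: P0=S P1=I P2=S  mem[L0]=50
6. P1: load  L0  bus=[BusRd]  L0: P0=S P1=S P2=S  mem[L0]=50
7. P1: load  L1  bus=[-]  L1: P0=I P1=S P2=S  mem[L1]=70
8. P2: store L0 := 36  bus=[BusRdX]  L0: P0=I P1=I P2=M  mem[L0]=50
9. P2: load  L0  bus=[-]  L0: P0=I P1=I P2=M  mem[L0]=50
10. P2: store L1 := 17  bus=[BusRdX]  L1: P0=I P1=I P2=M  mem[L1]=70
11. P0: store L0 := 7  bus=[BusRdX,Flush]  L0: P0=M P1=I P2=I  mem[L0]=36
12. P2: store L1 := 22  bus=[-]  L1: P0=I P1=I P2=M  mem[L1]=70
13. P2: load  L1  bus=[-]  L1: P0=I P1=I P2=M  mem[L1]=70
14. P2: load  L1  bus=[-]  L1: P0=I P1=I P2=M  mem[L1]=70
15. P0: store L0 := 82  bus=[-]  L0: P0=M P1=I P2=I  mem[L0]=36
16. P0: load  L1  bus=[BusRd,Flush]  L1: P0=S P1=I P2=S  mem[L1]=22
17. P1: store L1 := 72  bus=[BusRdX]  L1: P0=I P1=M P2=I  mem[L1]=22
18. P1: store L0 := 1  bus=[BusRdX,Flush]  L0: P0=I P1=M P2=I  mem[L0]=82
19. P0: store L1 := 95  bus=[BusRdX,Flush]  L1: P0=M P1=I P2=I  mem[L1]=72
20. P0: load  L0  bus=[BusRd,Flush]  L0: P0=S P1=S P2=I  mem[L0]=1
21. P1: load  L0  bus=[-]  L0: P0=S P1=S P2=I  mem[L0]=1
22. P0: load  L0  bus=[-]  L0: P0=S P1=S P2=I  mem[L0]=1
23. P1: load  L1  bus=[BusRd,Flush]  L1: P0=S P1=S P2=I  mem[L1]=95
24. P2: store L1 := 22  bus=[BusRdX]  L1: P0=I P1=I P2=M  mem[L1]=95
25. P0: store L1 := 60  bus=[BusRdX,Flush]  L1: P0=M P1=I P2=I  mem[L1]=22
26. P1: store L0 := 56  bus=[BusRdX]  L0: P0=I P1=M P2=I  mem[L0]=1
27. P0: load  L1  bus=[-]  L1: P0=M P1=I P2=I  mem[L1]=22
28. P0: store L0 := 48  bus=[BusRdX,Flush]  L0: P0=M P1=I P2=I  mem[L0]=56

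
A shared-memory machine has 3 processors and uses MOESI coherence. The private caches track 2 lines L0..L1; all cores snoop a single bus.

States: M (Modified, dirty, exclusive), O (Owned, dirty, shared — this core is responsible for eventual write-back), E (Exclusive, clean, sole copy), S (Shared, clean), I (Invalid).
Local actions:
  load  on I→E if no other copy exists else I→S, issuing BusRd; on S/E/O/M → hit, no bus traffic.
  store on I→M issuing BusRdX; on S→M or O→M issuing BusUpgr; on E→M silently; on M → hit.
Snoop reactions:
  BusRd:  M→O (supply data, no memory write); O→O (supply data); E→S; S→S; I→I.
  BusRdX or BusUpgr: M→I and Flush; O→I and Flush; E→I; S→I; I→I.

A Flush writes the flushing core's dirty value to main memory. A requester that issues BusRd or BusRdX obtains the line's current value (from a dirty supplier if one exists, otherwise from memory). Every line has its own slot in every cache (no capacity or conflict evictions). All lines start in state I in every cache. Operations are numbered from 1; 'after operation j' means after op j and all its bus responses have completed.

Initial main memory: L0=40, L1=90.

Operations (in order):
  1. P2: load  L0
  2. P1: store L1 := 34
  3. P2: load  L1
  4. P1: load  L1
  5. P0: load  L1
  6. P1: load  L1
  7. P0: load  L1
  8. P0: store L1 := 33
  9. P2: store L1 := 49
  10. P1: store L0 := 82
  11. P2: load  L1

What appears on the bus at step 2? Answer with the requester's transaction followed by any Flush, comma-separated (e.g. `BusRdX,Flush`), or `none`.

bus = BusRdX

  op1 P2: load  L0 → I/I/E on L0; bus BusRd; mem=40
  op2 P1: store L1 := 34 → I/M/I on L1; bus BusRdX; mem=90
  op3 P2: load  L1 → I/O/S on L1; bus BusRd; mem=90
  op4 P1: load  L1 → I/O/S on L1; bus (none); mem=90
  op5 P0: load  L1 → S/O/S on L1; bus BusRd; mem=90
  op6 P1: load  L1 → S/O/S on L1; bus (none); mem=90
  op7 P0: load  L1 → S/O/S on L1; bus (none); mem=90
  op8 P0: store L1 := 33 → M/I/I on L1; bus BusUpgr Flush; mem=34
  op9 P2: store L1 := 49 → I/I/M on L1; bus BusRdX Flush; mem=33
  op10 P1: store L0 := 82 → I/M/I on L0; bus BusRdX; mem=40
  op11 P2: load  L1 → I/I/M on L1; bus (none); mem=33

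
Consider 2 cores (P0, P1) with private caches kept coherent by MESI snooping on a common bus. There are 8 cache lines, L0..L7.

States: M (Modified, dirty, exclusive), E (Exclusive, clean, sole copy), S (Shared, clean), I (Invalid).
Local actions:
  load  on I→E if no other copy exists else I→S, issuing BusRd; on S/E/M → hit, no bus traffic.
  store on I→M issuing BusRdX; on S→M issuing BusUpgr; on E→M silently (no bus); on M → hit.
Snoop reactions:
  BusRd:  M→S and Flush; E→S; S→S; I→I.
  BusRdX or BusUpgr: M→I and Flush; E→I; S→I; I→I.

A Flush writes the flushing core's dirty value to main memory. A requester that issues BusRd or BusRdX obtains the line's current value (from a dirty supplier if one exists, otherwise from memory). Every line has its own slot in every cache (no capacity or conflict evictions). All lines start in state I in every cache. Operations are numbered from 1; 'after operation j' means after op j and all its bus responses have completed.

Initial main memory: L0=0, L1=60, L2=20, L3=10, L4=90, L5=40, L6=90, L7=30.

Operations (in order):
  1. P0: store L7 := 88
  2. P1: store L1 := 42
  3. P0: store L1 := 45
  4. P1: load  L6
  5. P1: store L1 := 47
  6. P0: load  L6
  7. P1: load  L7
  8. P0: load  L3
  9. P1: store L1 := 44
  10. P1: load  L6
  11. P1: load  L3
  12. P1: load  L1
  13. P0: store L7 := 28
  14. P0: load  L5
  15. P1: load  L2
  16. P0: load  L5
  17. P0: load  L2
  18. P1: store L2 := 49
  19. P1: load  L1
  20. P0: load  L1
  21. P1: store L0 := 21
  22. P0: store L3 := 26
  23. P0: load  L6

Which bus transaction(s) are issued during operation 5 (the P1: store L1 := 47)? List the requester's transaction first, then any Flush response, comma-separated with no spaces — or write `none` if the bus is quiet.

step 1: P0: store L7 := 88  ⟶  MI  (L7)  txn=BusRdX  M[L7]=30
step 2: P1: store L1 := 42  ⟶  IM  (L1)  txn=BusRdX  M[L1]=60
step 3: P0: store L1 := 45  ⟶  MI  (L1)  txn=BusRdX+Flush  M[L1]=42
step 4: P1: load  L6  ⟶  IE  (L6)  txn=BusRd  M[L6]=90
step 5: P1: store L1 := 47  ⟶  IM  (L1)  txn=BusRdX+Flush  M[L1]=45
step 6: P0: load  L6  ⟶  SS  (L6)  txn=BusRd  M[L6]=90
step 7: P1: load  L7  ⟶  SS  (L7)  txn=BusRd+Flush  M[L7]=88
step 8: P0: load  L3  ⟶  EI  (L3)  txn=BusRd  M[L3]=10
step 9: P1: store L1 := 44  ⟶  IM  (L1)  txn=∅  M[L1]=45
step 10: P1: load  L6  ⟶  SS  (L6)  txn=∅  M[L6]=90
step 11: P1: load  L3  ⟶  SS  (L3)  txn=BusRd  M[L3]=10
step 12: P1: load  L1  ⟶  IM  (L1)  txn=∅  M[L1]=45
step 13: P0: store L7 := 28  ⟶  MI  (L7)  txn=BusUpgr  M[L7]=88
step 14: P0: load  L5  ⟶  EI  (L5)  txn=BusRd  M[L5]=40
step 15: P1: load  L2  ⟶  IE  (L2)  txn=BusRd  M[L2]=20
step 16: P0: load  L5  ⟶  EI  (L5)  txn=∅  M[L5]=40
step 17: P0: load  L2  ⟶  SS  (L2)  txn=BusRd  M[L2]=20
step 18: P1: store L2 := 49  ⟶  IM  (L2)  txn=BusUpgr  M[L2]=20
step 19: P1: load  L1  ⟶  IM  (L1)  txn=∅  M[L1]=45
step 20: P0: load  L1  ⟶  SS  (L1)  txn=BusRd+Flush  M[L1]=44
step 21: P1: store L0 := 21  ⟶  IM  (L0)  txn=BusRdX  M[L0]=0
step 22: P0: store L3 := 26  ⟶  MI  (L3)  txn=BusUpgr  M[L3]=10
step 23: P0: load  L6  ⟶  SS  (L6)  txn=∅  M[L6]=90

bus = BusRdX,Flush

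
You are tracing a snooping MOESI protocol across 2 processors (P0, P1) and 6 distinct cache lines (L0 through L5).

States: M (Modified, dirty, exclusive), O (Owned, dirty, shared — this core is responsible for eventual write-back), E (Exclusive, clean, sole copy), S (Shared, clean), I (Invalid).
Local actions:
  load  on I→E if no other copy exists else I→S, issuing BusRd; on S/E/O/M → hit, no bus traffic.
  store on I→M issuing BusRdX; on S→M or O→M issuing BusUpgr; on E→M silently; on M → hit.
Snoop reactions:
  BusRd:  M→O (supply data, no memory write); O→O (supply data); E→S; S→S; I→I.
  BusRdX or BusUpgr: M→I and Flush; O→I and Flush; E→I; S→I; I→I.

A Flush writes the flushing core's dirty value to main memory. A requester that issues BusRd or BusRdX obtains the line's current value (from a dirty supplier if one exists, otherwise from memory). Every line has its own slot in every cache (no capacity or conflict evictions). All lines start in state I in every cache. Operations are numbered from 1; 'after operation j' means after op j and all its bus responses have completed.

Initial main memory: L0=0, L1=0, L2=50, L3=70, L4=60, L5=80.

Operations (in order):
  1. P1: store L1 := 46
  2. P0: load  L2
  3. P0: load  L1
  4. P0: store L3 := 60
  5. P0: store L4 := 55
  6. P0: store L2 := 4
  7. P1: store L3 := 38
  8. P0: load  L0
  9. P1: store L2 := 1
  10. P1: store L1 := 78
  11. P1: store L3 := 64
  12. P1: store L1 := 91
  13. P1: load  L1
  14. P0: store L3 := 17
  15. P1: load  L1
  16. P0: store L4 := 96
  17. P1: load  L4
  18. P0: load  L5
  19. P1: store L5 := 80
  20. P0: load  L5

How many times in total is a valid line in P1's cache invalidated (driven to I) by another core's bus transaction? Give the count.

invalidations = 1

step 1: P1: store L1 := 46  ⟶  IM  (L1)  txn=BusRdX  M[L1]=0
step 2: P0: load  L2  ⟶  EI  (L2)  txn=BusRd  M[L2]=50
step 3: P0: load  L1  ⟶  SO  (L1)  txn=BusRd  M[L1]=0
step 4: P0: store L3 := 60  ⟶  MI  (L3)  txn=BusRdX  M[L3]=70
step 5: P0: store L4 := 55  ⟶  MI  (L4)  txn=BusRdX  M[L4]=60
step 6: P0: store L2 := 4  ⟶  MI  (L2)  txn=∅  M[L2]=50
step 7: P1: store L3 := 38  ⟶  IM  (L3)  txn=BusRdX+Flush  M[L3]=60
step 8: P0: load  L0  ⟶  EI  (L0)  txn=BusRd  M[L0]=0
step 9: P1: store L2 := 1  ⟶  IM  (L2)  txn=BusRdX+Flush  M[L2]=4
step 10: P1: store L1 := 78  ⟶  IM  (L1)  txn=BusUpgr  M[L1]=0
step 11: P1: store L3 := 64  ⟶  IM  (L3)  txn=∅  M[L3]=60
step 12: P1: store L1 := 91  ⟶  IM  (L1)  txn=∅  M[L1]=0
step 13: P1: load  L1  ⟶  IM  (L1)  txn=∅  M[L1]=0
step 14: P0: store L3 := 17  ⟶  MI  (L3)  txn=BusRdX+Flush  M[L3]=64
step 15: P1: load  L1  ⟶  IM  (L1)  txn=∅  M[L1]=0
step 16: P0: store L4 := 96  ⟶  MI  (L4)  txn=∅  M[L4]=60
step 17: P1: load  L4  ⟶  OS  (L4)  txn=BusRd  M[L4]=60
step 18: P0: load  L5  ⟶  EI  (L5)  txn=BusRd  M[L5]=80
step 19: P1: store L5 := 80  ⟶  IM  (L5)  txn=BusRdX  M[L5]=80
step 20: P0: load  L5  ⟶  SO  (L5)  txn=BusRd  M[L5]=80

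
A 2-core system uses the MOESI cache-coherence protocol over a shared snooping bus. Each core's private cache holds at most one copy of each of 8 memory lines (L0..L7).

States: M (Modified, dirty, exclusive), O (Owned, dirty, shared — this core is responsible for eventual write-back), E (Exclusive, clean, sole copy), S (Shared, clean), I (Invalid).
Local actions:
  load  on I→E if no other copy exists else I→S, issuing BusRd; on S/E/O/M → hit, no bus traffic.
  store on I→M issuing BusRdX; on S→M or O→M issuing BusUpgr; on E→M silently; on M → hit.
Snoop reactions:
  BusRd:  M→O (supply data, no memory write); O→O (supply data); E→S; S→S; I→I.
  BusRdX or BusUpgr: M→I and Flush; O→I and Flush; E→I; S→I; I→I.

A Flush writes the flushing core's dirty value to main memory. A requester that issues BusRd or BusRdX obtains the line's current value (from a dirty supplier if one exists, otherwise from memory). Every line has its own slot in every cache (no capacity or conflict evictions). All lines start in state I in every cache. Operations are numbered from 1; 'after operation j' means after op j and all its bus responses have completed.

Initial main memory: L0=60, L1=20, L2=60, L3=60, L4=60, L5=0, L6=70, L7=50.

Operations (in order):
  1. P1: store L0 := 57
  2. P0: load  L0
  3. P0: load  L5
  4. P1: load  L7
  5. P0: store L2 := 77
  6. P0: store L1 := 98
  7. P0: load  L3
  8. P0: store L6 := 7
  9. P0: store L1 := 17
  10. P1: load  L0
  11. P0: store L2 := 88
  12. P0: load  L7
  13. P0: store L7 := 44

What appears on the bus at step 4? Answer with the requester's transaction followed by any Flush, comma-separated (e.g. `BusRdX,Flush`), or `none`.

bus = BusRd

1. P1: store L0 := 57  bus=[BusRdX]  L0: P0=I P1=M  mem[L0]=60
2. P0: load  L0  bus=[BusRd]  L0: P0=S P1=O  mem[L0]=60
3. P0: load  L5  bus=[BusRd]  L5: P0=E P1=I  mem[L5]=0
4. P1: load  L7  bus=[BusRd]  L7: P0=I P1=E  mem[L7]=50
5. P0: store L2 := 77  bus=[BusRdX]  L2: P0=M P1=I  mem[L2]=60
6. P0: store L1 := 98  bus=[BusRdX]  L1: P0=M P1=I  mem[L1]=20
7. P0: load  L3  bus=[BusRd]  L3: P0=E P1=I  mem[L3]=60
8. P0: store L6 := 7  bus=[BusRdX]  L6: P0=M P1=I  mem[L6]=70
9. P0: store L1 := 17  bus=[-]  L1: P0=M P1=I  mem[L1]=20
10. P1: load  L0  bus=[-]  L0: P0=S P1=O  mem[L0]=60
11. P0: store L2 := 88  bus=[-]  L2: P0=M P1=I  mem[L2]=60
12. P0: load  L7  bus=[BusRd]  L7: P0=S P1=S  mem[L7]=50
13. P0: store L7 := 44  bus=[BusUpgr]  L7: P0=M P1=I  mem[L7]=50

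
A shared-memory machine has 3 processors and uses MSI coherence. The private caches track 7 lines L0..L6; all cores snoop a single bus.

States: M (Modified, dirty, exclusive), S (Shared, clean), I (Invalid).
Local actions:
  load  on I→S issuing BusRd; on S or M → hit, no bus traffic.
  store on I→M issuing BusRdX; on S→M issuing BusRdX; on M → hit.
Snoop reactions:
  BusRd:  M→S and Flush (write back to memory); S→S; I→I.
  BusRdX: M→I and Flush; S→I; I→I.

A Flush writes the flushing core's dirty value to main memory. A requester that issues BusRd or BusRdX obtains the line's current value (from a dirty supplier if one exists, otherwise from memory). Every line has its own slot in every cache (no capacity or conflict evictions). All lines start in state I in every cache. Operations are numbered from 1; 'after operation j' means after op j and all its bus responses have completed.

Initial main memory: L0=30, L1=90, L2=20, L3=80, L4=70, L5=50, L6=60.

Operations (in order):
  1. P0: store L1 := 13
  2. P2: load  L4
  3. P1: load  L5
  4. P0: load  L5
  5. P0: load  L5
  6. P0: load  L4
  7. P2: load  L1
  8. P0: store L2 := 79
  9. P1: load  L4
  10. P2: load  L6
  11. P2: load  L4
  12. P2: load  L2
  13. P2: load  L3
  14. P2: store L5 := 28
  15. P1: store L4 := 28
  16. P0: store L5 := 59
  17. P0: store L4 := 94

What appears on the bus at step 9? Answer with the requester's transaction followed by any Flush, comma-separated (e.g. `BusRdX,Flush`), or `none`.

bus = BusRd

1. P0: store L1 := 13  bus=[BusRdX]  L1: P0=M P1=I P2=I  mem[L1]=90
2. P2: load  L4  bus=[BusRd]  L4: P0=I P1=I P2=S  mem[L4]=70
3. P1: load  L5  bus=[BusRd]  L5: P0=I P1=S P2=I  mem[L5]=50
4. P0: load  L5  bus=[BusRd]  L5: P0=S P1=S P2=I  mem[L5]=50
5. P0: load  L5  bus=[-]  L5: P0=S P1=S P2=I  mem[L5]=50
6. P0: load  L4  bus=[BusRd]  L4: P0=S P1=I P2=S  mem[L4]=70
7. P2: load  L1  bus=[BusRd,Flush]  L1: P0=S P1=I P2=S  mem[L1]=13
8. P0: store L2 := 79  bus=[BusRdX]  L2: P0=M P1=I P2=I  mem[L2]=20
9. P1: load  L4  bus=[BusRd]  L4: P0=S P1=S P2=S  mem[L4]=70
10. P2: load  L6  bus=[BusRd]  L6: P0=I P1=I P2=S  mem[L6]=60
11. P2: load  L4  bus=[-]  L4: P0=S P1=S P2=S  mem[L4]=70
12. P2: load  L2  bus=[BusRd,Flush]  L2: P0=S P1=I P2=S  mem[L2]=79
13. P2: load  L3  bus=[BusRd]  L3: P0=I P1=I P2=S  mem[L3]=80
14. P2: store L5 := 28  bus=[BusRdX]  L5: P0=I P1=I P2=M  mem[L5]=50
15. P1: store L4 := 28  bus=[BusRdX]  L4: P0=I P1=M P2=I  mem[L4]=70
16. P0: store L5 := 59  bus=[BusRdX,Flush]  L5: P0=M P1=I P2=I  mem[L5]=28
17. P0: store L4 := 94  bus=[BusRdX,Flush]  L4: P0=M P1=I P2=I  mem[L4]=28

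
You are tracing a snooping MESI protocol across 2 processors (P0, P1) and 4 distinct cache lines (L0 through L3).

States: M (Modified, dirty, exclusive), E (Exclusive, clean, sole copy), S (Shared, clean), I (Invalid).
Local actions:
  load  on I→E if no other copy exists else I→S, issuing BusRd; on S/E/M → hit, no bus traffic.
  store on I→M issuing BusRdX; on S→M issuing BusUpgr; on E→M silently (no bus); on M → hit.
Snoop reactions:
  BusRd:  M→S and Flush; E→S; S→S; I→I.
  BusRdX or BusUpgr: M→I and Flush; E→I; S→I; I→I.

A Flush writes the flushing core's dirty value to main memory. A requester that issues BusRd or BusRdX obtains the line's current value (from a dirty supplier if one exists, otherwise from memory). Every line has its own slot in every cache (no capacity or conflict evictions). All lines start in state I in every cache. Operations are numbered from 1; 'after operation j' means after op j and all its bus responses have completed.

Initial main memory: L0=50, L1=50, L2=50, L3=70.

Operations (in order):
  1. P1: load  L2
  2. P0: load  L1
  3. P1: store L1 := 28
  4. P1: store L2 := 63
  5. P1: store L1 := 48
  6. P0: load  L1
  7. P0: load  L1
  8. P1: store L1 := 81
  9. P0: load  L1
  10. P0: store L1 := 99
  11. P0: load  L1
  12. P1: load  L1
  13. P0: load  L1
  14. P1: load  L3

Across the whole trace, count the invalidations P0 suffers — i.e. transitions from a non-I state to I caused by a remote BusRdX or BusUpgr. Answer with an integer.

step 1: P1: load  L2  ⟶  IE  (L2)  txn=BusRd  M[L2]=50
step 2: P0: load  L1  ⟶  EI  (L1)  txn=BusRd  M[L1]=50
step 3: P1: store L1 := 28  ⟶  IM  (L1)  txn=BusRdX  M[L1]=50
step 4: P1: store L2 := 63  ⟶  IM  (L2)  txn=∅  M[L2]=50
step 5: P1: store L1 := 48  ⟶  IM  (L1)  txn=∅  M[L1]=50
step 6: P0: load  L1  ⟶  SS  (L1)  txn=BusRd+Flush  M[L1]=48
step 7: P0: load  L1  ⟶  SS  (L1)  txn=∅  M[L1]=48
step 8: P1: store L1 := 81  ⟶  IM  (L1)  txn=BusUpgr  M[L1]=48
step 9: P0: load  L1  ⟶  SS  (L1)  txn=BusRd+Flush  M[L1]=81
step 10: P0: store L1 := 99  ⟶  MI  (L1)  txn=BusUpgr  M[L1]=81
step 11: P0: load  L1  ⟶  MI  (L1)  txn=∅  M[L1]=81
step 12: P1: load  L1  ⟶  SS  (L1)  txn=BusRd+Flush  M[L1]=99
step 13: P0: load  L1  ⟶  SS  (L1)  txn=∅  M[L1]=99
step 14: P1: load  L3  ⟶  IE  (L3)  txn=BusRd  M[L3]=70

invalidations = 2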